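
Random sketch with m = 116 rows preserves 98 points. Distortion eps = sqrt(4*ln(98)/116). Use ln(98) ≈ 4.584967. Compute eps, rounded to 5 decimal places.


ln(98) ≈ 4.584967.
4*ln(N)/m ≈ 4*4.584967/116 ≈ 0.15810231.
eps = sqrt(0.15810231) ≈ 0.3976208 ≈ 0.39762.

0.39762


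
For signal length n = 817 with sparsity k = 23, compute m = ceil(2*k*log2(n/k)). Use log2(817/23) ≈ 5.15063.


log2(n/k) = log2(817/23) ≈ 5.15063.
2*k*log2(n/k) ≈ 2*23*5.15063 = 236.92898.
m = ceil(236.92898) = 237.

237


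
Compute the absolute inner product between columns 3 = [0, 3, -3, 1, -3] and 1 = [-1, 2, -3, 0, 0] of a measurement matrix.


Inner product: 0*-1 + 3*2 + -3*-3 + 1*0 + -3*0
Products: [0, 6, 9, 0, 0]
Sum = 15.
|dot| = 15.

15


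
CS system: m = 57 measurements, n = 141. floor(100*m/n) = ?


100*m/n = 100*57/141 ≈ 40.4255.
floor = 40.

40


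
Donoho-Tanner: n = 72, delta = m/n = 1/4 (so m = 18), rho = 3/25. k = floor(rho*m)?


m = 1/4*72 = 18.
rho = 3/25.
rho*m = 3/25*18 = 2.16.
k = floor(2.16) = 2.

2


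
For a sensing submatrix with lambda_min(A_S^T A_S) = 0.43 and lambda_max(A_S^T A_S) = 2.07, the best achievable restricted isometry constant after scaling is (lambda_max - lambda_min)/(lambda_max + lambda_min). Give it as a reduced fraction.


lambda_max - lambda_min = 2.07 - 0.43 = 1.64.
lambda_max + lambda_min = 2.07 + 0.43 = 2.50.
delta = 1.64/2.50 = 164/250 = 82/125.

82/125


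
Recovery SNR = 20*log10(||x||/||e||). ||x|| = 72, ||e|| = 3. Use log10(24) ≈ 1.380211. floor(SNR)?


||x||/||e|| = 72/3 = 24.
log10(24) ≈ 1.380211.
20*log10(||x||/||e||) ≈ 20*1.380211 = 27.60422.
floor(27.60422) = 27.

27


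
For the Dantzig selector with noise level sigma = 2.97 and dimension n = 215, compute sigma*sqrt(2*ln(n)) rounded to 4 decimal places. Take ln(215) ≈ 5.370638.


ln(215) ≈ 5.370638.
2*ln(n) ≈ 10.741276.
sqrt(2*ln(n)) ≈ sqrt(10.741276) ≈ 3.277389.
threshold ≈ 2.97*3.277389 = 9.73384533 ≈ 9.7338.

9.7338


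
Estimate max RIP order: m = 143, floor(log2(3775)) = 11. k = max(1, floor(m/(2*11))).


floor(log2(3775)) = 11.
2*11 = 22.
m/(2*floor(log2(n))) = 143/22 ≈ 6.5.
floor = 6.
k = max(1, 6) = 6.

6


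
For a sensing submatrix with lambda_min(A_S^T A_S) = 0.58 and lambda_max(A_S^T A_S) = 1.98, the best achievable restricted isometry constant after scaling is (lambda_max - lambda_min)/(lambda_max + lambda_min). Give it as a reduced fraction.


lambda_max - lambda_min = 1.98 - 0.58 = 1.40.
lambda_max + lambda_min = 1.98 + 0.58 = 2.56.
delta = 1.40/2.56 = 140/256 = 35/64.

35/64


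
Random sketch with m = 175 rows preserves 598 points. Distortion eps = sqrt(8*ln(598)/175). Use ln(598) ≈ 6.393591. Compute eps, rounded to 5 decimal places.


ln(598) ≈ 6.393591.
8*ln(N)/m ≈ 8*6.393591/175 ≈ 0.29227845.
eps = sqrt(0.29227845) ≈ 0.5406278 ≈ 0.54063.

0.54063


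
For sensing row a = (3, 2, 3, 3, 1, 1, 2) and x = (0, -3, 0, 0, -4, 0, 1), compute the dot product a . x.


Non-zero terms: ['2*-3', '1*-4', '2*1']
Products: [-6, -4, 2]
y = sum = -8.

-8


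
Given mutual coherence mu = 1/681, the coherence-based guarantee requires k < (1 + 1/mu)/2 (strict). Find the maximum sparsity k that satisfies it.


1/mu = 681.
1 + 1/mu = 682.
(1 + 1/mu)/2 = 341 is an integer and the inequality is strict, so k_max = 341 - 1 = 340.

340


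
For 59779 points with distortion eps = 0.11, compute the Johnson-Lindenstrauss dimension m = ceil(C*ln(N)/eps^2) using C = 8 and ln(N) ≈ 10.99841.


ln(59779) ≈ 10.99841.
eps^2 = 0.11^2 = 0.0121.
C*ln(N)/eps^2 ≈ 8*10.99841/0.0121 ≈ 7271.676.
m = ceil(7271.676) = 7272.

7272


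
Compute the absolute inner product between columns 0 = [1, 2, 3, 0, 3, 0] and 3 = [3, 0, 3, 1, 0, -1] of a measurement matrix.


Inner product: 1*3 + 2*0 + 3*3 + 0*1 + 3*0 + 0*-1
Products: [3, 0, 9, 0, 0, 0]
Sum = 12.
|dot| = 12.

12


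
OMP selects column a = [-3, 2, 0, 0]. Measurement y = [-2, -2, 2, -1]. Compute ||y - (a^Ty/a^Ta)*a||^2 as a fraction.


a^T a = 13.
a^T y = 2.
coeff = 2/13 = 2/13.
||r||^2 = 165/13.

165/13


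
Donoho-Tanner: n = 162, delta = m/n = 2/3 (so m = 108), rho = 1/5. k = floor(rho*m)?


m = 2/3*162 = 108.
rho = 1/5.
rho*m = 1/5*108 = 21.6.
k = floor(21.6) = 21.

21


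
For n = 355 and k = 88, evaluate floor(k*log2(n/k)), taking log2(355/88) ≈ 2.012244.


log2(n/k) = log2(355/88) ≈ 2.012244.
k*log2(n/k) ≈ 88*2.012244 = 177.077472.
floor(177.077472) = 177.

177


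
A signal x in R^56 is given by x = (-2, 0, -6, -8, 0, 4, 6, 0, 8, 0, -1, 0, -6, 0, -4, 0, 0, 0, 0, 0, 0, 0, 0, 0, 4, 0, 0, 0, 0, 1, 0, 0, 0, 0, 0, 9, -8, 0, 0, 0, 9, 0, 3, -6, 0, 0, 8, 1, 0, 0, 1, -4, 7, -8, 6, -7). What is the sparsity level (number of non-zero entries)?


Non-zero positions: [0, 2, 3, 5, 6, 8, 10, 12, 14, 24, 29, 35, 36, 40, 42, 43, 46, 47, 50, 51, 52, 53, 54, 55].
Sparsity = 24.

24


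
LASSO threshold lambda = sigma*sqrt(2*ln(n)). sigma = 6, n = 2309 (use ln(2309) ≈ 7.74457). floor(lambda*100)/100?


ln(2309) ≈ 7.74457.
2*ln(n) ≈ 15.48914.
sqrt(2*ln(n)) ≈ sqrt(15.48914) ≈ 3.935624.
lambda ≈ 6*3.935624 = 23.613744.
floor(lambda*100)/100 = 23.61.

23.61


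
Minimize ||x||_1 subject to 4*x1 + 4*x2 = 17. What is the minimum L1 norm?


Axis intercepts:
  x1 = 17/4, x2 = 0: L1 = 17/4
  x1 = 0, x2 = 17/4: L1 = 17/4
x* = (17/4, 0)
||x*||_1 = 17/4.

17/4


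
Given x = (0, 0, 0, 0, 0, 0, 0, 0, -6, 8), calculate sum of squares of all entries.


Non-zero entries: [(8, -6), (9, 8)]
Squares: [36, 64]
||x||_2^2 = sum = 100.

100


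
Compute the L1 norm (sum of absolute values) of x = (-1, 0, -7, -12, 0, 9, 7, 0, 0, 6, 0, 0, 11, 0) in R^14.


Non-zero entries: [(0, -1), (2, -7), (3, -12), (5, 9), (6, 7), (9, 6), (12, 11)]
Absolute values: [1, 7, 12, 9, 7, 6, 11]
||x||_1 = sum = 53.

53


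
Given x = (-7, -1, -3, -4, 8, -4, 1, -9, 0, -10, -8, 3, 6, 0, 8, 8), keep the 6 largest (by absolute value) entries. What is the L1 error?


Sorted |x_i| descending: [10, 9, 8, 8, 8, 8, 7, 6, 4, 4, 3, 3, 1, 1, 0, 0]
Keep top 6: [10, 9, 8, 8, 8, 8]
Tail entries: [7, 6, 4, 4, 3, 3, 1, 1, 0, 0]
L1 error = sum of tail = 29.

29


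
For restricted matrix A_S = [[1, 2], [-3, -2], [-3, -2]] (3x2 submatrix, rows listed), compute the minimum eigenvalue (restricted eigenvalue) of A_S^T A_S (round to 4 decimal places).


A_S^T A_S = [[19, 14], [14, 12]].
trace = 31.
det = 32.
disc = trace^2 - 4*det = 961 - 4*32 = 833.
sqrt(833) ≈ 28.861739.
lam_min = (31 - sqrt(833))/2 ≈ (31 - 28.861739)/2 = 1.0691305 ≈ 1.0691.

1.0691


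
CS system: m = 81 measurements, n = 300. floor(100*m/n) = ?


100*m/n = 100*81/300 ≈ 27.0.
floor = 27.

27


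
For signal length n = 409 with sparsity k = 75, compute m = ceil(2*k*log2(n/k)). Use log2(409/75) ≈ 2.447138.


log2(n/k) = log2(409/75) ≈ 2.447138.
2*k*log2(n/k) ≈ 2*75*2.447138 = 367.0707.
m = ceil(367.0707) = 368.

368


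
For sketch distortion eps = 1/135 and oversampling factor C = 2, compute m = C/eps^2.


1/eps = 135.
(1/eps)^2 = 18225.
m = 2*18225 = 36450.

36450


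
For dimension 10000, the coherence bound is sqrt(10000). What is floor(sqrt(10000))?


100^2 = 10000 <= 10000 < 10201 = 101^2, so 100 <= sqrt(10000) < 101.
floor(sqrt(10000)) = 100.

100


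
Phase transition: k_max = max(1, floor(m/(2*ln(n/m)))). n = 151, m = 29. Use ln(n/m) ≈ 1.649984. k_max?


n/m = 151/29.
ln(n/m) ≈ 1.649984.
2*ln(n/m) ≈ 3.299968.
m/(2*ln(n/m)) ≈ 29/3.299968 ≈ 8.788.
floor = 8.
k_max = max(1, 8) = 8.

8


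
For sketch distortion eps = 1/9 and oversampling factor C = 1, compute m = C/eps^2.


1/eps = 9.
(1/eps)^2 = 81.
m = 1*81 = 81.

81


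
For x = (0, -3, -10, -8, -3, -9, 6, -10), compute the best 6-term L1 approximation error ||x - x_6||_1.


Sorted |x_i| descending: [10, 10, 9, 8, 6, 3, 3, 0]
Keep top 6: [10, 10, 9, 8, 6, 3]
Tail entries: [3, 0]
L1 error = sum of tail = 3.

3


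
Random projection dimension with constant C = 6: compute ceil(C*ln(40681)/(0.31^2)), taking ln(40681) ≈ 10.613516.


ln(40681) ≈ 10.613516.
eps^2 = 0.31^2 = 0.0961.
C*ln(N)/eps^2 ≈ 6*10.613516/0.0961 ≈ 662.6545.
m = ceil(662.6545) = 663.

663


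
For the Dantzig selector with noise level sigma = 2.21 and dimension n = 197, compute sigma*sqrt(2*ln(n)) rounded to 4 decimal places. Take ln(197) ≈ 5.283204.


ln(197) ≈ 5.283204.
2*ln(n) ≈ 10.566408.
sqrt(2*ln(n)) ≈ sqrt(10.566408) ≈ 3.250601.
threshold ≈ 2.21*3.250601 = 7.18382821 ≈ 7.1838.

7.1838


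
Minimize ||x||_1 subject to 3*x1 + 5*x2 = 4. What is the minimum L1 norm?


Axis intercepts:
  x1 = 4/3, x2 = 0: L1 = 4/3
  x1 = 0, x2 = 4/5: L1 = 4/5
x* = (0, 4/5)
||x*||_1 = 4/5.

4/5


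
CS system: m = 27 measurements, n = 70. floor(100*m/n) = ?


100*m/n = 100*27/70 ≈ 38.5714.
floor = 38.

38


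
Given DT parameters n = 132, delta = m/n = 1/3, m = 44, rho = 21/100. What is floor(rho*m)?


m = 1/3*132 = 44.
rho = 21/100.
rho*m = 21/100*44 = 9.24.
k = floor(9.24) = 9.

9


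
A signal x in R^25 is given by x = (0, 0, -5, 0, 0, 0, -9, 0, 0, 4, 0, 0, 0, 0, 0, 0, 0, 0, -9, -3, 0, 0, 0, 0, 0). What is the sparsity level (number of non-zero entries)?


Non-zero positions: [2, 6, 9, 18, 19].
Sparsity = 5.

5


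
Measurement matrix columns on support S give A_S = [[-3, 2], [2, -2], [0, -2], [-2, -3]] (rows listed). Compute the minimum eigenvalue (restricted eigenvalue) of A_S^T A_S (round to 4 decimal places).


A_S^T A_S = [[17, -4], [-4, 21]].
trace = 38.
det = 341.
disc = trace^2 - 4*det = 1444 - 4*341 = 80.
sqrt(80) ≈ 8.944272.
lam_min = (38 - sqrt(80))/2 ≈ (38 - 8.944272)/2 = 14.527864 ≈ 14.5279.

14.5279


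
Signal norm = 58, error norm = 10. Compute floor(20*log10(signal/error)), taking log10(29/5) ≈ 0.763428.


||x||/||e|| = 58/10 = 29/5.
log10(29/5) ≈ 0.763428.
20*log10(||x||/||e||) ≈ 20*0.763428 = 15.26856.
floor(15.26856) = 15.

15


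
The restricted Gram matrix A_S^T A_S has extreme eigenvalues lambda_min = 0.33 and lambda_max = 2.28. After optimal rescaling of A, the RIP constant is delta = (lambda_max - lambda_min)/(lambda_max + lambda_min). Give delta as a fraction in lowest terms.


lambda_max - lambda_min = 2.28 - 0.33 = 1.95.
lambda_max + lambda_min = 2.28 + 0.33 = 2.61.
delta = 1.95/2.61 = 195/261 = 65/87.

65/87


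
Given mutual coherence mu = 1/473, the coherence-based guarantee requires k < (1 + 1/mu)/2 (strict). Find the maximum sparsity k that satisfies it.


1/mu = 473.
1 + 1/mu = 474.
(1 + 1/mu)/2 = 237 is an integer and the inequality is strict, so k_max = 237 - 1 = 236.

236


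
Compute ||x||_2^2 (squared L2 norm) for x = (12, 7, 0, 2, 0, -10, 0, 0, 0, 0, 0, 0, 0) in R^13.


Non-zero entries: [(0, 12), (1, 7), (3, 2), (5, -10)]
Squares: [144, 49, 4, 100]
||x||_2^2 = sum = 297.

297


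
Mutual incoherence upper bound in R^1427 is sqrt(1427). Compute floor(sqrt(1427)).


37^2 = 1369 <= 1427 < 1444 = 38^2, so 37 <= sqrt(1427) < 38.
floor(sqrt(1427)) = 37.

37


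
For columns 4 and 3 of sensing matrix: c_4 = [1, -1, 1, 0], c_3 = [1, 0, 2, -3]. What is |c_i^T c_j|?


Inner product: 1*1 + -1*0 + 1*2 + 0*-3
Products: [1, 0, 2, 0]
Sum = 3.
|dot| = 3.

3


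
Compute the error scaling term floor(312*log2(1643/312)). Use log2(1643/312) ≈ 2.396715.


log2(n/k) = log2(1643/312) ≈ 2.396715.
k*log2(n/k) ≈ 312*2.396715 = 747.77508.
floor(747.77508) = 747.

747


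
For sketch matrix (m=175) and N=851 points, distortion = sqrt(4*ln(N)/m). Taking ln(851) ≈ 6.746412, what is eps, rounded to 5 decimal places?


ln(851) ≈ 6.746412.
4*ln(N)/m ≈ 4*6.746412/175 ≈ 0.1542037.
eps = sqrt(0.1542037) ≈ 0.3926878 ≈ 0.39269.

0.39269


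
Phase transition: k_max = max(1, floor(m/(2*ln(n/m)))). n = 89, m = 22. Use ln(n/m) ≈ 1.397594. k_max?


n/m = 89/22.
ln(n/m) ≈ 1.397594.
2*ln(n/m) ≈ 2.795188.
m/(2*ln(n/m)) ≈ 22/2.795188 ≈ 7.8707.
floor = 7.
k_max = max(1, 7) = 7.

7


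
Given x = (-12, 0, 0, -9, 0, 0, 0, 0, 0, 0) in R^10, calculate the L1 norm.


Non-zero entries: [(0, -12), (3, -9)]
Absolute values: [12, 9]
||x||_1 = sum = 21.

21


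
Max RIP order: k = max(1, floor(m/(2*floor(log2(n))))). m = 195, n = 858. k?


floor(log2(858)) = 9.
2*9 = 18.
m/(2*floor(log2(n))) = 195/18 ≈ 10.8333.
floor = 10.
k = max(1, 10) = 10.

10


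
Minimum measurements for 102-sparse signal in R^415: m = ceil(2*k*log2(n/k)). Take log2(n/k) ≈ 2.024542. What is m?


log2(n/k) = log2(415/102) ≈ 2.024542.
2*k*log2(n/k) ≈ 2*102*2.024542 = 413.006568.
m = ceil(413.006568) = 414.

414


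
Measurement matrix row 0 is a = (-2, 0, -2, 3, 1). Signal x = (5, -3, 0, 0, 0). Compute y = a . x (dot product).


Non-zero terms: ['-2*5', '0*-3']
Products: [-10, 0]
y = sum = -10.

-10


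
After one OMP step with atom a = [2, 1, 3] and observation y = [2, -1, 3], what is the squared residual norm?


a^T a = 14.
a^T y = 12.
coeff = 12/14 = 6/7.
||r||^2 = 26/7.

26/7


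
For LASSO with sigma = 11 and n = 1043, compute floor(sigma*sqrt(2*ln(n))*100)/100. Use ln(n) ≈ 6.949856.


ln(1043) ≈ 6.949856.
2*ln(n) ≈ 13.899712.
sqrt(2*ln(n)) ≈ sqrt(13.899712) ≈ 3.728232.
lambda ≈ 11*3.728232 = 41.010552.
floor(lambda*100)/100 = 41.01.

41.01


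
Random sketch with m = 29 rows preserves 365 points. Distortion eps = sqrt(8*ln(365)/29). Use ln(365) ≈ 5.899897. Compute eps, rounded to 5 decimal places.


ln(365) ≈ 5.899897.
8*ln(N)/m ≈ 8*5.899897/29 ≈ 1.62755779.
eps = sqrt(1.62755779) ≈ 1.2757577 ≈ 1.27576.

1.27576


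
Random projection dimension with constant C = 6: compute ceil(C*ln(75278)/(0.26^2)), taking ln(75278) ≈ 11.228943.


ln(75278) ≈ 11.228943.
eps^2 = 0.26^2 = 0.0676.
C*ln(N)/eps^2 ≈ 6*11.228943/0.0676 ≈ 996.6517.
m = ceil(996.6517) = 997.

997


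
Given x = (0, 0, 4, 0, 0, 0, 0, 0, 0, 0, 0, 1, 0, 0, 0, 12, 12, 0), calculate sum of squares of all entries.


Non-zero entries: [(2, 4), (11, 1), (15, 12), (16, 12)]
Squares: [16, 1, 144, 144]
||x||_2^2 = sum = 305.

305


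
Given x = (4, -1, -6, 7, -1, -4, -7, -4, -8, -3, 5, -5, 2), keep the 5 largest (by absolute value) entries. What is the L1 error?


Sorted |x_i| descending: [8, 7, 7, 6, 5, 5, 4, 4, 4, 3, 2, 1, 1]
Keep top 5: [8, 7, 7, 6, 5]
Tail entries: [5, 4, 4, 4, 3, 2, 1, 1]
L1 error = sum of tail = 24.

24


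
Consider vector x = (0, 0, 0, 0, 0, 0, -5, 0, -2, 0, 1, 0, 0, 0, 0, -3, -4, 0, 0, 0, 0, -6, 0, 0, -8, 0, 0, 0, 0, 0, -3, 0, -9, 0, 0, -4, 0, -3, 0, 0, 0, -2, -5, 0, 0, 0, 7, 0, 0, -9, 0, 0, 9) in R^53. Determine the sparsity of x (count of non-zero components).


Non-zero positions: [6, 8, 10, 15, 16, 21, 24, 30, 32, 35, 37, 41, 42, 46, 49, 52].
Sparsity = 16.

16


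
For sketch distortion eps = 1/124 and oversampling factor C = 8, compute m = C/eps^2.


1/eps = 124.
(1/eps)^2 = 15376.
m = 8*15376 = 123008.

123008


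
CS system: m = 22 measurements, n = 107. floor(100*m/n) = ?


100*m/n = 100*22/107 ≈ 20.5607.
floor = 20.

20


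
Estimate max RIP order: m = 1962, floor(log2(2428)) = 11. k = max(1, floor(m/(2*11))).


floor(log2(2428)) = 11.
2*11 = 22.
m/(2*floor(log2(n))) = 1962/22 ≈ 89.1818.
floor = 89.
k = max(1, 89) = 89.

89


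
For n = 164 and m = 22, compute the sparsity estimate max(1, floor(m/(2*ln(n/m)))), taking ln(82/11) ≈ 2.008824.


n/m = 164/22 = 82/11.
ln(n/m) ≈ 2.008824.
2*ln(n/m) ≈ 4.017648.
m/(2*ln(n/m)) ≈ 22/4.017648 ≈ 5.4758.
floor = 5.
k_max = max(1, 5) = 5.

5


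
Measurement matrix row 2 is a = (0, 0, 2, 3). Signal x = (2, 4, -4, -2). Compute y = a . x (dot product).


Non-zero terms: ['0*2', '0*4', '2*-4', '3*-2']
Products: [0, 0, -8, -6]
y = sum = -14.

-14


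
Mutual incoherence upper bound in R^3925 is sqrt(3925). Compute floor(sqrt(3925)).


62^2 = 3844 <= 3925 < 3969 = 63^2, so 62 <= sqrt(3925) < 63.
floor(sqrt(3925)) = 62.

62


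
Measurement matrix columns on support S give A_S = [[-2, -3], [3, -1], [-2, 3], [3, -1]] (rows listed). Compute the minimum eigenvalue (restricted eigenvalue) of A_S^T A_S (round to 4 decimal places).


A_S^T A_S = [[26, -6], [-6, 20]].
trace = 46.
det = 484.
disc = trace^2 - 4*det = 2116 - 4*484 = 180.
sqrt(180) ≈ 13.416408.
lam_min = (46 - sqrt(180))/2 ≈ (46 - 13.416408)/2 = 16.291796 ≈ 16.2918.

16.2918


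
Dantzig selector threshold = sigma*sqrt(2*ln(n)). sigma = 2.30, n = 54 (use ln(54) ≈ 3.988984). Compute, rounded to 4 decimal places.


ln(54) ≈ 3.988984.
2*ln(n) ≈ 7.977968.
sqrt(2*ln(n)) ≈ sqrt(7.977968) ≈ 2.82453.
threshold ≈ 2.30*2.82453 = 6.496419 ≈ 6.4964.

6.4964


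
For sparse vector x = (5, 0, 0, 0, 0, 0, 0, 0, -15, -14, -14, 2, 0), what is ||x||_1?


Non-zero entries: [(0, 5), (8, -15), (9, -14), (10, -14), (11, 2)]
Absolute values: [5, 15, 14, 14, 2]
||x||_1 = sum = 50.

50


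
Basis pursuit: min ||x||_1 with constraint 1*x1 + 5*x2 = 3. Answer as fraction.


Axis intercepts:
  x1 = 3, x2 = 0: L1 = 3
  x1 = 0, x2 = 3/5: L1 = 3/5
x* = (0, 3/5)
||x*||_1 = 3/5.

3/5


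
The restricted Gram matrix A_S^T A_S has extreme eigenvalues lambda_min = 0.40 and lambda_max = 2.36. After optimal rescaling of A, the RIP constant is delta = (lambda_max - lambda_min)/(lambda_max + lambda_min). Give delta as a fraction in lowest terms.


lambda_max - lambda_min = 2.36 - 0.40 = 1.96.
lambda_max + lambda_min = 2.36 + 0.40 = 2.76.
delta = 1.96/2.76 = 196/276 = 49/69.

49/69


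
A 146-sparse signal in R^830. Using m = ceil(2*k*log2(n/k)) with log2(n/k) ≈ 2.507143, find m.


log2(n/k) = log2(830/146) ≈ 2.507143.
2*k*log2(n/k) ≈ 2*146*2.507143 = 732.085756.
m = ceil(732.085756) = 733.

733


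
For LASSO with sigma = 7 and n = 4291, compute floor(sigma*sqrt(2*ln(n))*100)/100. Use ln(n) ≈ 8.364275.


ln(4291) ≈ 8.364275.
2*ln(n) ≈ 16.72855.
sqrt(2*ln(n)) ≈ sqrt(16.72855) ≈ 4.090055.
lambda ≈ 7*4.090055 = 28.630385.
floor(lambda*100)/100 = 28.63.

28.63


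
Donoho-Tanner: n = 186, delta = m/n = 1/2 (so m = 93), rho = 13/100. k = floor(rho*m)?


m = 1/2*186 = 93.
rho = 13/100.
rho*m = 13/100*93 = 12.09.
k = floor(12.09) = 12.

12


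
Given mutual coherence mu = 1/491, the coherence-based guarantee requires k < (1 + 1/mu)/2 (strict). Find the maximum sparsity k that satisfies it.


1/mu = 491.
1 + 1/mu = 492.
(1 + 1/mu)/2 = 246 is an integer and the inequality is strict, so k_max = 246 - 1 = 245.

245


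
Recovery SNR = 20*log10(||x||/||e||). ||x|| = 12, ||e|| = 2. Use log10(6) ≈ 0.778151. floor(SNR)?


||x||/||e|| = 12/2 = 6.
log10(6) ≈ 0.778151.
20*log10(||x||/||e||) ≈ 20*0.778151 = 15.56302.
floor(15.56302) = 15.

15


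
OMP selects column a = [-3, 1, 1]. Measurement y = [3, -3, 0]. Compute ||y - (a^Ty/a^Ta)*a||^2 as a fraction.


a^T a = 11.
a^T y = -12.
coeff = -12/11 = -12/11.
||r||^2 = 54/11.

54/11


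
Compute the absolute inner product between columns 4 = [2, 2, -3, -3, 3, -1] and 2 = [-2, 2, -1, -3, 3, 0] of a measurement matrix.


Inner product: 2*-2 + 2*2 + -3*-1 + -3*-3 + 3*3 + -1*0
Products: [-4, 4, 3, 9, 9, 0]
Sum = 21.
|dot| = 21.

21


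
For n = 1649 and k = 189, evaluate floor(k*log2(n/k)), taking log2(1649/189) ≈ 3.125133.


log2(n/k) = log2(1649/189) ≈ 3.125133.
k*log2(n/k) ≈ 189*3.125133 = 590.650137.
floor(590.650137) = 590.

590


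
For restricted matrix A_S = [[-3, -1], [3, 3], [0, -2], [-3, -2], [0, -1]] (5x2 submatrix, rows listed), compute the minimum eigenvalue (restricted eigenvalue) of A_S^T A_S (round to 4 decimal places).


A_S^T A_S = [[27, 18], [18, 19]].
trace = 46.
det = 189.
disc = trace^2 - 4*det = 2116 - 4*189 = 1360.
sqrt(1360) ≈ 36.878178.
lam_min = (46 - sqrt(1360))/2 ≈ (46 - 36.878178)/2 = 4.560911 ≈ 4.5609.

4.5609


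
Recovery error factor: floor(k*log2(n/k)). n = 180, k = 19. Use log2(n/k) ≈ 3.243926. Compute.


log2(n/k) = log2(180/19) ≈ 3.243926.
k*log2(n/k) ≈ 19*3.243926 = 61.634594.
floor(61.634594) = 61.

61


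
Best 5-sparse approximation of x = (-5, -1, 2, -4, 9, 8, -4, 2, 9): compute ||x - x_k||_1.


Sorted |x_i| descending: [9, 9, 8, 5, 4, 4, 2, 2, 1]
Keep top 5: [9, 9, 8, 5, 4]
Tail entries: [4, 2, 2, 1]
L1 error = sum of tail = 9.

9


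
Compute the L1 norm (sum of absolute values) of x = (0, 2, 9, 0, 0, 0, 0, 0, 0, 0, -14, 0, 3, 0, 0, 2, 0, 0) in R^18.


Non-zero entries: [(1, 2), (2, 9), (10, -14), (12, 3), (15, 2)]
Absolute values: [2, 9, 14, 3, 2]
||x||_1 = sum = 30.

30


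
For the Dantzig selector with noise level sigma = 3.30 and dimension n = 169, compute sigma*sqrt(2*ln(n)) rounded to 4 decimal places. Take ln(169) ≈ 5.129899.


ln(169) ≈ 5.129899.
2*ln(n) ≈ 10.259798.
sqrt(2*ln(n)) ≈ sqrt(10.259798) ≈ 3.203092.
threshold ≈ 3.30*3.203092 = 10.5702036 ≈ 10.5702.

10.5702


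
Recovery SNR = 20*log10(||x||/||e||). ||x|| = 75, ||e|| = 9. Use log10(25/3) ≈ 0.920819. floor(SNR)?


||x||/||e|| = 75/9 = 25/3.
log10(25/3) ≈ 0.920819.
20*log10(||x||/||e||) ≈ 20*0.920819 = 18.41638.
floor(18.41638) = 18.

18


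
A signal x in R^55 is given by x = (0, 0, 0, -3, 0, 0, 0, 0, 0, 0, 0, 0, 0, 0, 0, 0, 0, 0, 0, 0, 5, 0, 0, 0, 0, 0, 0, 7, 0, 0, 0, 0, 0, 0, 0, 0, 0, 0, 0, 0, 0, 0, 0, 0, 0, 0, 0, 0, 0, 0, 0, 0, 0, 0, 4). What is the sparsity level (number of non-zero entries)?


Non-zero positions: [3, 20, 27, 54].
Sparsity = 4.

4


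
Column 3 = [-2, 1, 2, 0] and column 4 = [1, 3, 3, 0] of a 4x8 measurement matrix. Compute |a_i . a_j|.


Inner product: -2*1 + 1*3 + 2*3 + 0*0
Products: [-2, 3, 6, 0]
Sum = 7.
|dot| = 7.

7


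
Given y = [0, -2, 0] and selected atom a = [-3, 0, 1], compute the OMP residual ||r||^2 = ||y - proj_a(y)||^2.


a^T a = 10.
a^T y = 0.
coeff = 0/10 = 0.
||r||^2 = 4.

4


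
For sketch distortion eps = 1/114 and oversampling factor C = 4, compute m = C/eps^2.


1/eps = 114.
(1/eps)^2 = 12996.
m = 4*12996 = 51984.

51984


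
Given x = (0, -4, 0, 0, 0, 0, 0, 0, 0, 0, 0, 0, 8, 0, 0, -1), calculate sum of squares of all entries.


Non-zero entries: [(1, -4), (12, 8), (15, -1)]
Squares: [16, 64, 1]
||x||_2^2 = sum = 81.

81


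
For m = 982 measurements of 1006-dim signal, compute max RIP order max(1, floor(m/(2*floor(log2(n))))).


floor(log2(1006)) = 9.
2*9 = 18.
m/(2*floor(log2(n))) = 982/18 ≈ 54.5556.
floor = 54.
k = max(1, 54) = 54.

54


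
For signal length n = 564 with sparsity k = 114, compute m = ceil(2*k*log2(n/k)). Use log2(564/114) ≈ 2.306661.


log2(n/k) = log2(564/114) ≈ 2.306661.
2*k*log2(n/k) ≈ 2*114*2.306661 = 525.918708.
m = ceil(525.918708) = 526.

526


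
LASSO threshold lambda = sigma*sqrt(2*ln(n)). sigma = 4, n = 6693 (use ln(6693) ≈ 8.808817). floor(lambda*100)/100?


ln(6693) ≈ 8.808817.
2*ln(n) ≈ 17.617634.
sqrt(2*ln(n)) ≈ sqrt(17.617634) ≈ 4.197337.
lambda ≈ 4*4.197337 = 16.789348.
floor(lambda*100)/100 = 16.78.

16.78


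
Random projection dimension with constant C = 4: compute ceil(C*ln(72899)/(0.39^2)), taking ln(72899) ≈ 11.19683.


ln(72899) ≈ 11.19683.
eps^2 = 0.39^2 = 0.1521.
C*ln(N)/eps^2 ≈ 4*11.19683/0.1521 ≈ 294.4597.
m = ceil(294.4597) = 295.

295


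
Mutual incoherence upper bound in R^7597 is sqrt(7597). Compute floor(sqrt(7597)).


87^2 = 7569 <= 7597 < 7744 = 88^2, so 87 <= sqrt(7597) < 88.
floor(sqrt(7597)) = 87.

87


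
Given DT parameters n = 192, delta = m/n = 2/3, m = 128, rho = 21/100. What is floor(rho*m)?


m = 2/3*192 = 128.
rho = 21/100.
rho*m = 21/100*128 = 26.88.
k = floor(26.88) = 26.

26


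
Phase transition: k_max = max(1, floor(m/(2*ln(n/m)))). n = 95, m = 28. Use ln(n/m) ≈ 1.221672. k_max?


n/m = 95/28.
ln(n/m) ≈ 1.221672.
2*ln(n/m) ≈ 2.443344.
m/(2*ln(n/m)) ≈ 28/2.443344 ≈ 11.4597.
floor = 11.
k_max = max(1, 11) = 11.

11


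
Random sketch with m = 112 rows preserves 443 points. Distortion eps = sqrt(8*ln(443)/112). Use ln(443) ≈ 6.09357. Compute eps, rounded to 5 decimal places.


ln(443) ≈ 6.09357.
8*ln(N)/m ≈ 8*6.09357/112 ≈ 0.435255.
eps = sqrt(0.435255) ≈ 0.6597386 ≈ 0.65974.

0.65974


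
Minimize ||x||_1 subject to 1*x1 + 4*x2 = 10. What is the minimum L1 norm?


Axis intercepts:
  x1 = 10, x2 = 0: L1 = 10
  x1 = 0, x2 = 5/2: L1 = 5/2
x* = (0, 5/2)
||x*||_1 = 5/2.

5/2


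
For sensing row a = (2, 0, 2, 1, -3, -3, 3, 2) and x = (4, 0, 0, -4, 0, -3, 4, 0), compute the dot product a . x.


Non-zero terms: ['2*4', '1*-4', '-3*-3', '3*4']
Products: [8, -4, 9, 12]
y = sum = 25.

25


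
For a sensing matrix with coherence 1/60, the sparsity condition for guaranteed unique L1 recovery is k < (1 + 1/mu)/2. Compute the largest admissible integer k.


1/mu = 60.
1 + 1/mu = 61.
(1 + 1/mu)/2 = 30.5 is not an integer, so k_max = floor(30.5) = 30.

30


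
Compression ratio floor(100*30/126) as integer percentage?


100*m/n = 100*30/126 ≈ 23.8095.
floor = 23.

23


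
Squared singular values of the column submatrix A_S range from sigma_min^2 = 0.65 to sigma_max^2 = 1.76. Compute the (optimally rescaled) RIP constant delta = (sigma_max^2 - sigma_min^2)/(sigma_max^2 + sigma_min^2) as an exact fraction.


lambda_max - lambda_min = 1.76 - 0.65 = 1.11.
lambda_max + lambda_min = 1.76 + 0.65 = 2.41.
delta = 1.11/2.41 = 111/241.

111/241


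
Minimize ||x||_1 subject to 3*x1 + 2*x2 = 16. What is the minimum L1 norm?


Axis intercepts:
  x1 = 16/3, x2 = 0: L1 = 16/3
  x1 = 0, x2 = 8: L1 = 8
x* = (16/3, 0)
||x*||_1 = 16/3.

16/3


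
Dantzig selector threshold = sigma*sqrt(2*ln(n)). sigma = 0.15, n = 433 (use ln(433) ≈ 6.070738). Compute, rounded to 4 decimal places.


ln(433) ≈ 6.070738.
2*ln(n) ≈ 12.141476.
sqrt(2*ln(n)) ≈ sqrt(12.141476) ≈ 3.484462.
threshold ≈ 0.15*3.484462 = 0.5226693 ≈ 0.5227.

0.5227


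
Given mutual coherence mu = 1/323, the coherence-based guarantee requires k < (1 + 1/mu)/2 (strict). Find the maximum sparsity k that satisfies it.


1/mu = 323.
1 + 1/mu = 324.
(1 + 1/mu)/2 = 162 is an integer and the inequality is strict, so k_max = 162 - 1 = 161.

161


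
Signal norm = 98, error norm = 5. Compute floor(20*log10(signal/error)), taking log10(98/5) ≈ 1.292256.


||x||/||e|| = 98/5.
log10(98/5) ≈ 1.292256.
20*log10(||x||/||e||) ≈ 20*1.292256 = 25.84512.
floor(25.84512) = 25.

25


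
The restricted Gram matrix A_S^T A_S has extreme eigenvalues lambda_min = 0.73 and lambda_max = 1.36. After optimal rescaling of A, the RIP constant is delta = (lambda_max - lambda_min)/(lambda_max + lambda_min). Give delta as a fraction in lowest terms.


lambda_max - lambda_min = 1.36 - 0.73 = 0.63.
lambda_max + lambda_min = 1.36 + 0.73 = 2.09.
delta = 0.63/2.09 = 63/209.

63/209


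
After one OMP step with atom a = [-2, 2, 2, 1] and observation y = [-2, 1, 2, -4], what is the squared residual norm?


a^T a = 13.
a^T y = 6.
coeff = 6/13 = 6/13.
||r||^2 = 289/13.

289/13


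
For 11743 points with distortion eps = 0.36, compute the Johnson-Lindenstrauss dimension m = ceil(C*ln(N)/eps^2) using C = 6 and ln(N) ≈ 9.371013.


ln(11743) ≈ 9.371013.
eps^2 = 0.36^2 = 0.1296.
C*ln(N)/eps^2 ≈ 6*9.371013/0.1296 ≈ 433.8432.
m = ceil(433.8432) = 434.

434


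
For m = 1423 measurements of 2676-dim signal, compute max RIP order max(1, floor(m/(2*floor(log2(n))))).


floor(log2(2676)) = 11.
2*11 = 22.
m/(2*floor(log2(n))) = 1423/22 ≈ 64.6818.
floor = 64.
k = max(1, 64) = 64.

64


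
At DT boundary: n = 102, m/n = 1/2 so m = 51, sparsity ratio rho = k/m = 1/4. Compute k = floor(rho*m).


m = 1/2*102 = 51.
rho = 1/4.
rho*m = 1/4*51 = 12.75.
k = floor(12.75) = 12.

12


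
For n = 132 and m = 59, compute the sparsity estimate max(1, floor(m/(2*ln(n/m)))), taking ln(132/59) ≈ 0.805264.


n/m = 132/59.
ln(n/m) ≈ 0.805264.
2*ln(n/m) ≈ 1.610528.
m/(2*ln(n/m)) ≈ 59/1.610528 ≈ 36.6339.
floor = 36.
k_max = max(1, 36) = 36.

36


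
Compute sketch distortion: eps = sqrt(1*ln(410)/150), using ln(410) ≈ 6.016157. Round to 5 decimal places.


ln(410) ≈ 6.016157.
1*ln(N)/m ≈ 1*6.016157/150 ≈ 0.04010771.
eps = sqrt(0.04010771) ≈ 0.2002691 ≈ 0.20027.

0.20027


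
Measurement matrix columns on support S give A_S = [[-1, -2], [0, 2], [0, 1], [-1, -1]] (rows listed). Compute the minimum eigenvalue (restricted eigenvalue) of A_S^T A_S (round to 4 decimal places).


A_S^T A_S = [[2, 3], [3, 10]].
trace = 12.
det = 11.
disc = trace^2 - 4*det = 144 - 4*11 = 100.
sqrt(100) = 10.
lam_min = (12 - 10)/2 = 1 = 1.0000.

1.0000


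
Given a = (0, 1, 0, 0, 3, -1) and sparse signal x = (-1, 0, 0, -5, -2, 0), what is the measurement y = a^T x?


Non-zero terms: ['0*-1', '0*-5', '3*-2']
Products: [0, 0, -6]
y = sum = -6.

-6


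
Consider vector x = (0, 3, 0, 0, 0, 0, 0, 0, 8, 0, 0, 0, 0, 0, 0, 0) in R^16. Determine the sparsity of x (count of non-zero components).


Non-zero positions: [1, 8].
Sparsity = 2.

2


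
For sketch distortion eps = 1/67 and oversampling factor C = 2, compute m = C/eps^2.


1/eps = 67.
(1/eps)^2 = 4489.
m = 2*4489 = 8978.

8978


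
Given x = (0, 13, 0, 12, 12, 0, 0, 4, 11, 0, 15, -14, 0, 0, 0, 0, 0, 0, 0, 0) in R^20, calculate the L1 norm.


Non-zero entries: [(1, 13), (3, 12), (4, 12), (7, 4), (8, 11), (10, 15), (11, -14)]
Absolute values: [13, 12, 12, 4, 11, 15, 14]
||x||_1 = sum = 81.

81


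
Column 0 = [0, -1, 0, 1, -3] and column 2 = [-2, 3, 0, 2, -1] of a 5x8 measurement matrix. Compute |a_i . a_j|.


Inner product: 0*-2 + -1*3 + 0*0 + 1*2 + -3*-1
Products: [0, -3, 0, 2, 3]
Sum = 2.
|dot| = 2.

2


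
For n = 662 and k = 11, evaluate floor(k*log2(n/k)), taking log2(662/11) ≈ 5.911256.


log2(n/k) = log2(662/11) ≈ 5.911256.
k*log2(n/k) ≈ 11*5.911256 = 65.023816.
floor(65.023816) = 65.

65


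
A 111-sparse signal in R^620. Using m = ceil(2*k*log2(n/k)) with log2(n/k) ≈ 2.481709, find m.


log2(n/k) = log2(620/111) ≈ 2.481709.
2*k*log2(n/k) ≈ 2*111*2.481709 = 550.939398.
m = ceil(550.939398) = 551.

551


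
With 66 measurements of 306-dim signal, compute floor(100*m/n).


100*m/n = 100*66/306 ≈ 21.5686.
floor = 21.

21


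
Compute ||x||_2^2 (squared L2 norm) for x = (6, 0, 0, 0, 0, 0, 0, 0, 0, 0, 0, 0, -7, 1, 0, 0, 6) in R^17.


Non-zero entries: [(0, 6), (12, -7), (13, 1), (16, 6)]
Squares: [36, 49, 1, 36]
||x||_2^2 = sum = 122.

122


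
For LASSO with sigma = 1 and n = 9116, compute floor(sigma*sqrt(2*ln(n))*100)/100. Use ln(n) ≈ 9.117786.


ln(9116) ≈ 9.117786.
2*ln(n) ≈ 18.235572.
sqrt(2*ln(n)) ≈ sqrt(18.235572) ≈ 4.270313.
lambda ≈ 1*4.270313 = 4.270313.
floor(lambda*100)/100 = 4.27.

4.27


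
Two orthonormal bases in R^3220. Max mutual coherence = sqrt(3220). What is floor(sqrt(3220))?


56^2 = 3136 <= 3220 < 3249 = 57^2, so 56 <= sqrt(3220) < 57.
floor(sqrt(3220)) = 56.

56


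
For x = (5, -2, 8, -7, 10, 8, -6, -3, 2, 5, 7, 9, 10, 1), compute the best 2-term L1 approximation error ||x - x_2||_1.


Sorted |x_i| descending: [10, 10, 9, 8, 8, 7, 7, 6, 5, 5, 3, 2, 2, 1]
Keep top 2: [10, 10]
Tail entries: [9, 8, 8, 7, 7, 6, 5, 5, 3, 2, 2, 1]
L1 error = sum of tail = 63.

63


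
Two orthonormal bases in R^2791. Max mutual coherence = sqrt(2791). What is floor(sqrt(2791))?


52^2 = 2704 <= 2791 < 2809 = 53^2, so 52 <= sqrt(2791) < 53.
floor(sqrt(2791)) = 52.

52


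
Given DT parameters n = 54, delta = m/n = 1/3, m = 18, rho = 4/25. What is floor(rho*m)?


m = 1/3*54 = 18.
rho = 4/25.
rho*m = 4/25*18 = 2.88.
k = floor(2.88) = 2.

2


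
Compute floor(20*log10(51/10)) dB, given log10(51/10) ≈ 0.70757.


||x||/||e|| = 51/10.
log10(51/10) ≈ 0.70757.
20*log10(||x||/||e||) ≈ 20*0.70757 = 14.1514.
floor(14.1514) = 14.

14


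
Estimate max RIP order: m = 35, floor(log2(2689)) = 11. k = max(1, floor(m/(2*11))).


floor(log2(2689)) = 11.
2*11 = 22.
m/(2*floor(log2(n))) = 35/22 ≈ 1.5909.
floor = 1.
k = max(1, 1) = 1.

1


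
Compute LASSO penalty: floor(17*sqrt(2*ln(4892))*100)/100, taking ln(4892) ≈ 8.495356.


ln(4892) ≈ 8.495356.
2*ln(n) ≈ 16.990712.
sqrt(2*ln(n)) ≈ sqrt(16.990712) ≈ 4.121979.
lambda ≈ 17*4.121979 = 70.073643.
floor(lambda*100)/100 = 70.07.

70.07


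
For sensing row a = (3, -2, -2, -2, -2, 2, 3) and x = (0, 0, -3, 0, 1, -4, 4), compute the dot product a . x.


Non-zero terms: ['-2*-3', '-2*1', '2*-4', '3*4']
Products: [6, -2, -8, 12]
y = sum = 8.

8


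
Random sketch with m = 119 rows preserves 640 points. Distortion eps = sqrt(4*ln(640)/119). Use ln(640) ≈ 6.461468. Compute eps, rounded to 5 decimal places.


ln(640) ≈ 6.461468.
4*ln(N)/m ≈ 4*6.461468/119 ≈ 0.2171922.
eps = sqrt(0.2171922) ≈ 0.4660388 ≈ 0.46604.

0.46604


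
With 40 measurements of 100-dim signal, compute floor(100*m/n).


100*m/n = 100*40/100 ≈ 40.0.
floor = 40.

40


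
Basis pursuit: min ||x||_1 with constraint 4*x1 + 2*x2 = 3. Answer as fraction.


Axis intercepts:
  x1 = 3/4, x2 = 0: L1 = 3/4
  x1 = 0, x2 = 3/2: L1 = 3/2
x* = (3/4, 0)
||x*||_1 = 3/4.

3/4


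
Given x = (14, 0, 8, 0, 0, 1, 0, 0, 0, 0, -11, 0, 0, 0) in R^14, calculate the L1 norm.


Non-zero entries: [(0, 14), (2, 8), (5, 1), (10, -11)]
Absolute values: [14, 8, 1, 11]
||x||_1 = sum = 34.

34


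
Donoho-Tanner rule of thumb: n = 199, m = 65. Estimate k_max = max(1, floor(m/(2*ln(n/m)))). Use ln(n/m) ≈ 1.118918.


n/m = 199/65.
ln(n/m) ≈ 1.118918.
2*ln(n/m) ≈ 2.237836.
m/(2*ln(n/m)) ≈ 65/2.237836 ≈ 29.0459.
floor = 29.
k_max = max(1, 29) = 29.

29


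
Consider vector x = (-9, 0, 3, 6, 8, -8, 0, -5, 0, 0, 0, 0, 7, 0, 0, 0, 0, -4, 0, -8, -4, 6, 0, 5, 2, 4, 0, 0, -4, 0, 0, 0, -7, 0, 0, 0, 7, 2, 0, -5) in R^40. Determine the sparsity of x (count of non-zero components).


Non-zero positions: [0, 2, 3, 4, 5, 7, 12, 17, 19, 20, 21, 23, 24, 25, 28, 32, 36, 37, 39].
Sparsity = 19.

19


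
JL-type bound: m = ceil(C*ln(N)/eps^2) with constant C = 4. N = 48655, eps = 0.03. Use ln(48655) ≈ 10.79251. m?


ln(48655) ≈ 10.79251.
eps^2 = 0.03^2 = 0.0009.
C*ln(N)/eps^2 ≈ 4*10.79251/0.0009 ≈ 47966.7111.
m = ceil(47966.7111) = 47967.

47967


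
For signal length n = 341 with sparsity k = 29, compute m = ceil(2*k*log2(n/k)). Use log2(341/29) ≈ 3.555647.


log2(n/k) = log2(341/29) ≈ 3.555647.
2*k*log2(n/k) ≈ 2*29*3.555647 = 206.227526.
m = ceil(206.227526) = 207.

207


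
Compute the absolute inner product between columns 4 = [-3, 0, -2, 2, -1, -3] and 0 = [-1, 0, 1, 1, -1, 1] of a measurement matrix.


Inner product: -3*-1 + 0*0 + -2*1 + 2*1 + -1*-1 + -3*1
Products: [3, 0, -2, 2, 1, -3]
Sum = 1.
|dot| = 1.

1


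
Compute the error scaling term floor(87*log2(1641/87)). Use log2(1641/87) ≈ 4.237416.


log2(n/k) = log2(1641/87) ≈ 4.237416.
k*log2(n/k) ≈ 87*4.237416 = 368.655192.
floor(368.655192) = 368.

368


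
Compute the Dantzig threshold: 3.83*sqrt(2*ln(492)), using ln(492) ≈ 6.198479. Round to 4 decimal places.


ln(492) ≈ 6.198479.
2*ln(n) ≈ 12.396958.
sqrt(2*ln(n)) ≈ sqrt(12.396958) ≈ 3.520931.
threshold ≈ 3.83*3.520931 = 13.48516573 ≈ 13.4852.

13.4852


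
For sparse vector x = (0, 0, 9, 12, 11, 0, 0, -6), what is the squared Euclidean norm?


Non-zero entries: [(2, 9), (3, 12), (4, 11), (7, -6)]
Squares: [81, 144, 121, 36]
||x||_2^2 = sum = 382.

382


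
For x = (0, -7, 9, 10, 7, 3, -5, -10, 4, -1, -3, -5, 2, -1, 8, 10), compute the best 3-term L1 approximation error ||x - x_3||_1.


Sorted |x_i| descending: [10, 10, 10, 9, 8, 7, 7, 5, 5, 4, 3, 3, 2, 1, 1, 0]
Keep top 3: [10, 10, 10]
Tail entries: [9, 8, 7, 7, 5, 5, 4, 3, 3, 2, 1, 1, 0]
L1 error = sum of tail = 55.

55


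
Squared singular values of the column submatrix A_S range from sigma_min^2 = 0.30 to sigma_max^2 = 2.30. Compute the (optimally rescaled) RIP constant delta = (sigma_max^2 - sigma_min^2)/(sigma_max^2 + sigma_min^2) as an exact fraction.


lambda_max - lambda_min = 2.30 - 0.30 = 2.00.
lambda_max + lambda_min = 2.30 + 0.30 = 2.60.
delta = 2.00/2.60 = 200/260 = 10/13.

10/13


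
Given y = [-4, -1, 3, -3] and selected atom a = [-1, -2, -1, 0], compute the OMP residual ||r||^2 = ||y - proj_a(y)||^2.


a^T a = 6.
a^T y = 3.
coeff = 3/6 = 1/2.
||r||^2 = 67/2.

67/2


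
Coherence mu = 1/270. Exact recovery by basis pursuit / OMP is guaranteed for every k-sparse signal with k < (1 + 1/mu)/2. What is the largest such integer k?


1/mu = 270.
1 + 1/mu = 271.
(1 + 1/mu)/2 = 135.5 is not an integer, so k_max = floor(135.5) = 135.

135


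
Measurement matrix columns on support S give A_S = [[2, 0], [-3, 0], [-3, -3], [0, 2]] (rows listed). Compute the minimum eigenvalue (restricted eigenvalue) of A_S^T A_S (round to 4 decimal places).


A_S^T A_S = [[22, 9], [9, 13]].
trace = 35.
det = 205.
disc = trace^2 - 4*det = 1225 - 4*205 = 405.
sqrt(405) ≈ 20.124612.
lam_min = (35 - sqrt(405))/2 ≈ (35 - 20.124612)/2 = 7.437694 ≈ 7.4377.

7.4377


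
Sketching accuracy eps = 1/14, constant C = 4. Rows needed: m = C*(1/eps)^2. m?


1/eps = 14.
(1/eps)^2 = 196.
m = 4*196 = 784.

784


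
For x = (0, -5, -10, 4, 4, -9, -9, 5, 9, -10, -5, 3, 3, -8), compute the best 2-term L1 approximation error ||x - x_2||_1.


Sorted |x_i| descending: [10, 10, 9, 9, 9, 8, 5, 5, 5, 4, 4, 3, 3, 0]
Keep top 2: [10, 10]
Tail entries: [9, 9, 9, 8, 5, 5, 5, 4, 4, 3, 3, 0]
L1 error = sum of tail = 64.

64


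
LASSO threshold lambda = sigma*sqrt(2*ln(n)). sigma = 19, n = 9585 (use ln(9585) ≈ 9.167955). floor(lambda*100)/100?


ln(9585) ≈ 9.167955.
2*ln(n) ≈ 18.33591.
sqrt(2*ln(n)) ≈ sqrt(18.33591) ≈ 4.282045.
lambda ≈ 19*4.282045 = 81.358855.
floor(lambda*100)/100 = 81.35.

81.35


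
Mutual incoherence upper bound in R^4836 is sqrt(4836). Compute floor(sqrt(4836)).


69^2 = 4761 <= 4836 < 4900 = 70^2, so 69 <= sqrt(4836) < 70.
floor(sqrt(4836)) = 69.

69


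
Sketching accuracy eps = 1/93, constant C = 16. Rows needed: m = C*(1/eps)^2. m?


1/eps = 93.
(1/eps)^2 = 8649.
m = 16*8649 = 138384.

138384


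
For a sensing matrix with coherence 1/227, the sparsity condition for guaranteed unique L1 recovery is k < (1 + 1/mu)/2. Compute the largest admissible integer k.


1/mu = 227.
1 + 1/mu = 228.
(1 + 1/mu)/2 = 114 is an integer and the inequality is strict, so k_max = 114 - 1 = 113.

113


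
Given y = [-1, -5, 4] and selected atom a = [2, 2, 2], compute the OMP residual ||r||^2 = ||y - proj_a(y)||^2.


a^T a = 12.
a^T y = -4.
coeff = -4/12 = -1/3.
||r||^2 = 122/3.

122/3


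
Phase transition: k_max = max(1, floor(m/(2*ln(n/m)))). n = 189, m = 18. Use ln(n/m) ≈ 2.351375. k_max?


n/m = 189/18 = 21/2.
ln(n/m) ≈ 2.351375.
2*ln(n/m) ≈ 4.70275.
m/(2*ln(n/m)) ≈ 18/4.70275 ≈ 3.8275.
floor = 3.
k_max = max(1, 3) = 3.

3


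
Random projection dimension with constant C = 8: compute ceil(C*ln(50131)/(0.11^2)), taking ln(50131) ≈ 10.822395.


ln(50131) ≈ 10.822395.
eps^2 = 0.11^2 = 0.0121.
C*ln(N)/eps^2 ≈ 8*10.822395/0.0121 ≈ 7155.3025.
m = ceil(7155.3025) = 7156.

7156


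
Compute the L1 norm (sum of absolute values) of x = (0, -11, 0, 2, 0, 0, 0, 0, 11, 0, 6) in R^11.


Non-zero entries: [(1, -11), (3, 2), (8, 11), (10, 6)]
Absolute values: [11, 2, 11, 6]
||x||_1 = sum = 30.

30


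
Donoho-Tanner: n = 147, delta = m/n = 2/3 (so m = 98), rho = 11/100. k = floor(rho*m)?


m = 2/3*147 = 98.
rho = 11/100.
rho*m = 11/100*98 = 10.78.
k = floor(10.78) = 10.

10


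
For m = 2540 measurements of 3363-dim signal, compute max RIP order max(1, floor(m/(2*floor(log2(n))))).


floor(log2(3363)) = 11.
2*11 = 22.
m/(2*floor(log2(n))) = 2540/22 ≈ 115.4545.
floor = 115.
k = max(1, 115) = 115.

115
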